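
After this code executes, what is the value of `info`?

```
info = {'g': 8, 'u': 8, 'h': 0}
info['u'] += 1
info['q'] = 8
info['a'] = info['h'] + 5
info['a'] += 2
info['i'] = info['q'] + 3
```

info['u'] = 8+1 = 9 → {'g': 8, 'u': 9, 'h': 0}
info['q'] = 8 → {'g': 8, 'u': 9, 'h': 0, 'q': 8}
info['a'] = info['h']+5 = 5 → {'g': 8, 'u': 9, 'h': 0, 'q': 8, 'a': 5}
info['a'] = 5+2 = 7 → {'g': 8, 'u': 9, 'h': 0, 'q': 8, 'a': 7}
info['i'] = info['q']+3 = 11 → {'g': 8, 'u': 9, 'h': 0, 'q': 8, 'a': 7, 'i': 11}

{'g': 8, 'u': 9, 'h': 0, 'q': 8, 'a': 7, 'i': 11}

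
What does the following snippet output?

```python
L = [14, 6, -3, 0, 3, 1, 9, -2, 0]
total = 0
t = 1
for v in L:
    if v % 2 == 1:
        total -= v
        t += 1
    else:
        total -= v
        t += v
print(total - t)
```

v=14: not odd, total = 0-14 = -14; t=15
v=6: not odd, total = (-14)-6 = -20; t=21
v=-3: odd, total = (-20)-(-3) = -17; t=22
v=0: not odd, total = (-17)-0 = -17; t=22
v=3: odd, total = (-17)-3 = -20; t=23
v=1: odd, total = (-20)-1 = -21; t=24
v=9: odd, total = (-21)-9 = -30; t=25
v=-2: not odd, total = (-30)-(-2) = -28; t=23
v=0: not odd, total = (-28)-0 = -28; t=23
total-t = (-28)-23 = -51

-51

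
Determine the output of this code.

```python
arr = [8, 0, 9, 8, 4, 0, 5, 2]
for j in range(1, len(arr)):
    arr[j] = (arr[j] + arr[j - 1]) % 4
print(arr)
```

[8, 0, 1, 1, 1, 1, 2, 0]

j=1: arr[1] = (0+8)%4 = 0 → [8, 0, 9, 8, 4, 0, 5, 2]
j=2: arr[2] = (9+0)%4 = 1 → [8, 0, 1, 8, 4, 0, 5, 2]
j=3: arr[3] = (8+1)%4 = 1 → [8, 0, 1, 1, 4, 0, 5, 2]
j=4: arr[4] = (4+1)%4 = 1 → [8, 0, 1, 1, 1, 0, 5, 2]
j=5: arr[5] = (0+1)%4 = 1 → [8, 0, 1, 1, 1, 1, 5, 2]
j=6: arr[6] = (5+1)%4 = 2 → [8, 0, 1, 1, 1, 1, 2, 2]
j=7: arr[7] = (2+2)%4 = 0 → [8, 0, 1, 1, 1, 1, 2, 0]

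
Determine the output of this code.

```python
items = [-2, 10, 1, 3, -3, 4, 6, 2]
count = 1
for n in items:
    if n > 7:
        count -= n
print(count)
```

n=-2: not >7
n=10: >7, count = 1-10 = -9
n=1: not >7
n=3: not >7
n=-3: not >7
n=4: not >7
n=6: not >7
n=2: not >7

-9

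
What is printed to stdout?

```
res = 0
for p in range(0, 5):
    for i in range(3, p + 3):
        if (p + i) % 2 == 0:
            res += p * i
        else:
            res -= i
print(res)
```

60

p=1,i=3: even sum, res = 0+3 = 3
p=2,i=3: odd sum, res = 3-3 = 0
p=2,i=4: even sum, res = 0+8 = 8
p=3,i=3: even sum, res = 8+9 = 17
p=3,i=4: odd sum, res = 17-4 = 13
p=3,i=5: even sum, res = 13+15 = 28
p=4,i=3: odd sum, res = 28-3 = 25
p=4,i=4: even sum, res = 25+16 = 41
p=4,i=5: odd sum, res = 41-5 = 36
p=4,i=6: even sum, res = 36+24 = 60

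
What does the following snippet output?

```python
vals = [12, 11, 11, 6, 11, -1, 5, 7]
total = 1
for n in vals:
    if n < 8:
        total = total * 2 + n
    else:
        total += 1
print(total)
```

133

n=12: not <8, total = 1+1 = 2
n=11: not <8, total = 2+1 = 3
n=11: not <8, total = 3+1 = 4
n=6: <8, total = 4*2+6 = 14
n=11: not <8, total = 14+1 = 15
n=-1: <8, total = 15*2+(-1) = 29
n=5: <8, total = 29*2+5 = 63
n=7: <8, total = 63*2+7 = 133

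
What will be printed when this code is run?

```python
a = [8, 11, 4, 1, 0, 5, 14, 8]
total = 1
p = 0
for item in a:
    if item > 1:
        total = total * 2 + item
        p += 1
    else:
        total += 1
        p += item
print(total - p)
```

item=8: >1, total = 1*2+8 = 10; p=1
item=11: >1, total = 10*2+11 = 31; p=2
item=4: >1, total = 31*2+4 = 66; p=3
item=1: not >1, total = 66+1 = 67; p=4
item=0: not >1, total = 67+1 = 68; p=4
item=5: >1, total = 68*2+5 = 141; p=5
item=14: >1, total = 141*2+14 = 296; p=6
item=8: >1, total = 296*2+8 = 600; p=7
total-p = 600-7 = 593

593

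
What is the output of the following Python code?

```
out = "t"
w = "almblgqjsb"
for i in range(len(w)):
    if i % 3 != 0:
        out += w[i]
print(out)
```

tlmlgjs

i=0: skip
i=1: add 'l' → 'tl'
i=2: add 'm' → 'tlm'
i=3: skip
i=4: add 'l' → 'tlml'
i=5: add 'g' → 'tlmlg'
i=6: skip
i=7: add 'j' → 'tlmlgj'
i=8: add 's' → 'tlmlgjs'
i=9: skip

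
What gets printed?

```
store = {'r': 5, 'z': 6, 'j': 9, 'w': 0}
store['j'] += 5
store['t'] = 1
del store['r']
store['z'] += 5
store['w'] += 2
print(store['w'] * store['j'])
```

28

store['j'] = 9+5 = 14 → {'r': 5, 'z': 6, 'j': 14, 'w': 0}
store['t'] = 1 → {'r': 5, 'z': 6, 'j': 14, 'w': 0, 't': 1}
del 'r' → {'z': 6, 'j': 14, 'w': 0, 't': 1}
store['z'] = 6+5 = 11 → {'z': 11, 'j': 14, 'w': 0, 't': 1}
store['w'] = 0+2 = 2 → {'z': 11, 'j': 14, 'w': 2, 't': 1}
store['w']*store['j'] = 2*14 = 28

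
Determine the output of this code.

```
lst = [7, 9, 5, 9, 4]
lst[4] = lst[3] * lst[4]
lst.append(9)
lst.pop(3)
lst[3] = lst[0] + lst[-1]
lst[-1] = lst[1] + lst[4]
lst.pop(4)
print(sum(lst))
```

lst[4] = lst[3]*lst[4] = 9*4 = 36 → [7, 9, 5, 9, 36]
append 9 → [7, 9, 5, 9, 36, 9]
pop(3) removes 9 → [7, 9, 5, 36, 9]
lst[3] = lst[0]+lst[-1] = 7+9 = 16 → [7, 9, 5, 16, 9]
lst[-1] = lst[1]+lst[4] = 9+9 = 18 → [7, 9, 5, 16, 18]
pop(4) removes 18 → [7, 9, 5, 16]
sum = 37

37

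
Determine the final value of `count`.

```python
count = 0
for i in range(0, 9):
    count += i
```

36

i=0: count = 0+0 = 0
i=1: count = 0+1 = 1
i=2: count = 1+2 = 3
i=3: count = 3+3 = 6
i=4: count = 6+4 = 10
i=5: count = 10+5 = 15
i=6: count = 15+6 = 21
i=7: count = 21+7 = 28
i=8: count = 28+8 = 36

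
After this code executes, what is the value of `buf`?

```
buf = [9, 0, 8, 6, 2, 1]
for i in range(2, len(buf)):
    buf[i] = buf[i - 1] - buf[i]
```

i=2: buf[2] = 0-8 = -8 → [9, 0, -8, 6, 2, 1]
i=3: buf[3] = (-8)-6 = -14 → [9, 0, -8, -14, 2, 1]
i=4: buf[4] = (-14)-2 = -16 → [9, 0, -8, -14, -16, 1]
i=5: buf[5] = (-16)-1 = -17 → [9, 0, -8, -14, -16, -17]

[9, 0, -8, -14, -16, -17]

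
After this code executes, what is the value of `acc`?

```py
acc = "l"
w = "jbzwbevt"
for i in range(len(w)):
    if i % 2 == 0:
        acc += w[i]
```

i=0: add 'j' → 'lj'
i=1: skip
i=2: add 'z' → 'ljz'
i=3: skip
i=4: add 'b' → 'ljzb'
i=5: skip
i=6: add 'v' → 'ljzbv'
i=7: skip

'ljzbv'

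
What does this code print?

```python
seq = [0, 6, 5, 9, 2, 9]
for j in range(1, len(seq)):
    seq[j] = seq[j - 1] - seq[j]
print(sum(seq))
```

j=1: seq[1] = 0-6 = -6 → [0, -6, 5, 9, 2, 9]
j=2: seq[2] = (-6)-5 = -11 → [0, -6, -11, 9, 2, 9]
j=3: seq[3] = (-11)-9 = -20 → [0, -6, -11, -20, 2, 9]
j=4: seq[4] = (-20)-2 = -22 → [0, -6, -11, -20, -22, 9]
j=5: seq[5] = (-22)-9 = -31 → [0, -6, -11, -20, -22, -31]
sum = -90

-90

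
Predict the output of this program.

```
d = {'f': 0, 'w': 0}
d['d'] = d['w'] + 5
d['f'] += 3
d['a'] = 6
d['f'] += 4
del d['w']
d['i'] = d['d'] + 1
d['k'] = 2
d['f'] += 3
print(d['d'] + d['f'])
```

d['d'] = d['w']+5 = 5 → {'f': 0, 'w': 0, 'd': 5}
d['f'] = 0+3 = 3 → {'f': 3, 'w': 0, 'd': 5}
d['a'] = 6 → {'f': 3, 'w': 0, 'd': 5, 'a': 6}
d['f'] = 3+4 = 7 → {'f': 7, 'w': 0, 'd': 5, 'a': 6}
del 'w' → {'f': 7, 'd': 5, 'a': 6}
d['i'] = d['d']+1 = 6 → {'f': 7, 'd': 5, 'a': 6, 'i': 6}
d['k'] = 2 → {'f': 7, 'd': 5, 'a': 6, 'i': 6, 'k': 2}
d['f'] = 7+3 = 10 → {'f': 10, 'd': 5, 'a': 6, 'i': 6, 'k': 2}
d['d']+d['f'] = 5+10 = 15

15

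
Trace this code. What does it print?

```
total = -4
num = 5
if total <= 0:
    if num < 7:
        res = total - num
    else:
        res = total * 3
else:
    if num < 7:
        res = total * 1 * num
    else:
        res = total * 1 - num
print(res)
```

total=-4, num=5
total <= 0 is True; num < 7 is True
→ res = total - num = -9

-9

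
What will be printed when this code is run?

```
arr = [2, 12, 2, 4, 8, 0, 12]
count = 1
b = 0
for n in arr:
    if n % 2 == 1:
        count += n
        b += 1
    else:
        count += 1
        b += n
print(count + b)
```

n=2: not odd, count = 1+1 = 2; b=2
n=12: not odd, count = 2+1 = 3; b=14
n=2: not odd, count = 3+1 = 4; b=16
n=4: not odd, count = 4+1 = 5; b=20
n=8: not odd, count = 5+1 = 6; b=28
n=0: not odd, count = 6+1 = 7; b=28
n=12: not odd, count = 7+1 = 8; b=40
count+b = 8+40 = 48

48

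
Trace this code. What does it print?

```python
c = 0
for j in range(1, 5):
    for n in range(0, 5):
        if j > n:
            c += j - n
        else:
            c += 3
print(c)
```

j=1,n=0: 1>0, c = 0+1 = 1
j=1,n=1: not 1>1, c = 1+3 = 4
j=1,n=2: not 1>2, c = 4+3 = 7
j=1,n=3: not 1>3, c = 7+3 = 10
j=1,n=4: not 1>4, c = 10+3 = 13
j=2,n=0: 2>0, c = 13+2 = 15
j=2,n=1: 2>1, c = 15+1 = 16
j=2,n=2: not 2>2, c = 16+3 = 19
j=2,n=3: not 2>3, c = 19+3 = 22
j=2,n=4: not 2>4, c = 22+3 = 25
j=3,n=0: 3>0, c = 25+3 = 28
j=3,n=1: 3>1, c = 28+2 = 30
j=3,n=2: 3>2, c = 30+1 = 31
j=3,n=3: not 3>3, c = 31+3 = 34
j=3,n=4: not 3>4, c = 34+3 = 37
j=4,n=0: 4>0, c = 37+4 = 41
j=4,n=1: 4>1, c = 41+3 = 44
j=4,n=2: 4>2, c = 44+2 = 46
j=4,n=3: 4>3, c = 46+1 = 47
j=4,n=4: not 4>4, c = 47+3 = 50

50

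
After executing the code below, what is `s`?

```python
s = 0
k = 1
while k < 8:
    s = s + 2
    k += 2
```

k=1: s = 0+2 = 2
k=3: s = 2+2 = 4
k=5: s = 4+2 = 6
k=7: s = 6+2 = 8

8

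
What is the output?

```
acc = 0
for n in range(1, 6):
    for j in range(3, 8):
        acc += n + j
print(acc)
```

200

n=1,j=3: acc = 0+4 = 4
n=1,j=4: acc = 4+5 = 9
n=1,j=5: acc = 9+6 = 15
n=1,j=6: acc = 15+7 = 22
n=1,j=7: acc = 22+8 = 30
n=2,j=3: acc = 30+5 = 35
n=2,j=4: acc = 35+6 = 41
n=2,j=5: acc = 41+7 = 48
n=2,j=6: acc = 48+8 = 56
n=2,j=7: acc = 56+9 = 65
n=3,j=3: acc = 65+6 = 71
n=3,j=4: acc = 71+7 = 78
n=3,j=5: acc = 78+8 = 86
n=3,j=6: acc = 86+9 = 95
n=3,j=7: acc = 95+10 = 105
n=4,j=3: acc = 105+7 = 112
n=4,j=4: acc = 112+8 = 120
n=4,j=5: acc = 120+9 = 129
n=4,j=6: acc = 129+10 = 139
n=4,j=7: acc = 139+11 = 150
n=5,j=3: acc = 150+8 = 158
n=5,j=4: acc = 158+9 = 167
n=5,j=5: acc = 167+10 = 177
n=5,j=6: acc = 177+11 = 188
n=5,j=7: acc = 188+12 = 200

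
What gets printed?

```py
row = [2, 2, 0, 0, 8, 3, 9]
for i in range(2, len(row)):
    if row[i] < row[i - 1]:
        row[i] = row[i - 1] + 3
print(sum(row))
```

i=2: 0<2, row[2] = 2+3 = 5 → [2, 2, 5, 0, 8, 3, 9]
i=3: 0<5, row[3] = 5+3 = 8 → [2, 2, 5, 8, 8, 3, 9]
i=4: 8>=8, unchanged → [2, 2, 5, 8, 8, 3, 9]
i=5: 3<8, row[5] = 8+3 = 11 → [2, 2, 5, 8, 8, 11, 9]
i=6: 9<11, row[6] = 11+3 = 14 → [2, 2, 5, 8, 8, 11, 14]
sum = 50

50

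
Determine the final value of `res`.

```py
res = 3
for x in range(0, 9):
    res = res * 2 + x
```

x=0: res = 3*2+0 = 6
x=1: res = 6*2+1 = 13
x=2: res = 13*2+2 = 28
x=3: res = 28*2+3 = 59
x=4: res = 59*2+4 = 122
x=5: res = 122*2+5 = 249
x=6: res = 249*2+6 = 504
x=7: res = 504*2+7 = 1015
x=8: res = 1015*2+8 = 2038

2038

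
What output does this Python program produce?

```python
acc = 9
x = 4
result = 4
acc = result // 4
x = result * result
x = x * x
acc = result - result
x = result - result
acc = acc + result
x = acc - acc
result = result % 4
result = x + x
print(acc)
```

4

acc = 4//4 = 1
x = 4*4 = 16
x = 16*16 = 256
acc = 4-4 = 0
x = 4-4 = 0
acc = 0+4 = 4
x = 4-4 = 0
result = 4%4 = 0
result = 0+0 = 0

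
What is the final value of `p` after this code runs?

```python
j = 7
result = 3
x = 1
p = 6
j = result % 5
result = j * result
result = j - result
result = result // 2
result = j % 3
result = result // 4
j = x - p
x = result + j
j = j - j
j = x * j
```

j = 3%5 = 3
result = 3*3 = 9
result = 3-9 = -6
result = (-6)//2 = -3
result = 3%3 = 0
result = 0//4 = 0
j = 1-6 = -5
x = 0+(-5) = -5
j = (-5)-(-5) = 0
j = (-5)*0 = 0

6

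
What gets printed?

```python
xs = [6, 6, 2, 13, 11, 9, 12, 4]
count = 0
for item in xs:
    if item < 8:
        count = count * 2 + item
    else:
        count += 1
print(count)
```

88

item=6: <8, count = 0*2+6 = 6
item=6: <8, count = 6*2+6 = 18
item=2: <8, count = 18*2+2 = 38
item=13: not <8, count = 38+1 = 39
item=11: not <8, count = 39+1 = 40
item=9: not <8, count = 40+1 = 41
item=12: not <8, count = 41+1 = 42
item=4: <8, count = 42*2+4 = 88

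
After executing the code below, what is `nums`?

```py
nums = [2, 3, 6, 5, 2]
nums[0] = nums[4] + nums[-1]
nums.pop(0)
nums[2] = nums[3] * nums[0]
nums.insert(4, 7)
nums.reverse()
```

[7, 2, 6, 6, 3]

nums[0] = nums[4]+nums[-1] = 2+2 = 4 → [4, 3, 6, 5, 2]
pop(0) removes 4 → [3, 6, 5, 2]
nums[2] = nums[3]*nums[0] = 2*3 = 6 → [3, 6, 6, 2]
insert 7 at 4 → [3, 6, 6, 2, 7]
reverse → [7, 2, 6, 6, 3]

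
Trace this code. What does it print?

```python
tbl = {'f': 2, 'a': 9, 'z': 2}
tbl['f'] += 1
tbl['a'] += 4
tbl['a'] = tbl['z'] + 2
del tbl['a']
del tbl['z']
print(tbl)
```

tbl['f'] = 2+1 = 3 → {'f': 3, 'a': 9, 'z': 2}
tbl['a'] = 9+4 = 13 → {'f': 3, 'a': 13, 'z': 2}
tbl['a'] = tbl['z']+2 = 4 → {'f': 3, 'a': 4, 'z': 2}
del 'a' → {'f': 3, 'z': 2}
del 'z' → {'f': 3}

{'f': 3}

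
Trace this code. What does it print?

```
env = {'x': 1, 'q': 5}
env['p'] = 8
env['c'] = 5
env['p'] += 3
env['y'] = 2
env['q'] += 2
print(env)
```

env['p'] = 8 → {'x': 1, 'q': 5, 'p': 8}
env['c'] = 5 → {'x': 1, 'q': 5, 'p': 8, 'c': 5}
env['p'] = 8+3 = 11 → {'x': 1, 'q': 5, 'p': 11, 'c': 5}
env['y'] = 2 → {'x': 1, 'q': 5, 'p': 11, 'c': 5, 'y': 2}
env['q'] = 5+2 = 7 → {'x': 1, 'q': 7, 'p': 11, 'c': 5, 'y': 2}

{'x': 1, 'q': 7, 'p': 11, 'c': 5, 'y': 2}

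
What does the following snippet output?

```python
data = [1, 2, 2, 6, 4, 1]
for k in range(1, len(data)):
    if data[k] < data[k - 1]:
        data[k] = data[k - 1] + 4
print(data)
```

k=1: 2>=1, unchanged → [1, 2, 2, 6, 4, 1]
k=2: 2>=2, unchanged → [1, 2, 2, 6, 4, 1]
k=3: 6>=2, unchanged → [1, 2, 2, 6, 4, 1]
k=4: 4<6, data[4] = 6+4 = 10 → [1, 2, 2, 6, 10, 1]
k=5: 1<10, data[5] = 10+4 = 14 → [1, 2, 2, 6, 10, 14]

[1, 2, 2, 6, 10, 14]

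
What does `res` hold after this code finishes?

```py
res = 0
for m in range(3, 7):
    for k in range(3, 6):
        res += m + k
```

m=3,k=3: res = 0+6 = 6
m=3,k=4: res = 6+7 = 13
m=3,k=5: res = 13+8 = 21
m=4,k=3: res = 21+7 = 28
m=4,k=4: res = 28+8 = 36
m=4,k=5: res = 36+9 = 45
m=5,k=3: res = 45+8 = 53
m=5,k=4: res = 53+9 = 62
m=5,k=5: res = 62+10 = 72
m=6,k=3: res = 72+9 = 81
m=6,k=4: res = 81+10 = 91
m=6,k=5: res = 91+11 = 102

102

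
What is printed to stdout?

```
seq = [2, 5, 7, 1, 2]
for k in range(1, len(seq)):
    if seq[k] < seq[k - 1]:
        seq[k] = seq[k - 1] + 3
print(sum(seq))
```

37

k=1: 5>=2, unchanged → [2, 5, 7, 1, 2]
k=2: 7>=5, unchanged → [2, 5, 7, 1, 2]
k=3: 1<7, seq[3] = 7+3 = 10 → [2, 5, 7, 10, 2]
k=4: 2<10, seq[4] = 10+3 = 13 → [2, 5, 7, 10, 13]
sum = 37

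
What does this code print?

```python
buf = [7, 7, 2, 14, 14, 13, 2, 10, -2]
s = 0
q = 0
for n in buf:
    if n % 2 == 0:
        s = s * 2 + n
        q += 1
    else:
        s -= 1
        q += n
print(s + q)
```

n=7: not even, s = 0-1 = -1; q=7
n=7: not even, s = (-1)-1 = -2; q=14
n=2: even, s = (-2)*2+2 = -2; q=15
n=14: even, s = (-2)*2+14 = 10; q=16
n=14: even, s = 10*2+14 = 34; q=17
n=13: not even, s = 34-1 = 33; q=30
n=2: even, s = 33*2+2 = 68; q=31
n=10: even, s = 68*2+10 = 146; q=32
n=-2: even, s = 146*2+(-2) = 290; q=33
s+q = 290+33 = 323

323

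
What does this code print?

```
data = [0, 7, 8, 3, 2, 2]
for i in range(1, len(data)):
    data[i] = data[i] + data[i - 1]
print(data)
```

i=1: data[1] = 7+0 = 7 → [0, 7, 8, 3, 2, 2]
i=2: data[2] = 8+7 = 15 → [0, 7, 15, 3, 2, 2]
i=3: data[3] = 3+15 = 18 → [0, 7, 15, 18, 2, 2]
i=4: data[4] = 2+18 = 20 → [0, 7, 15, 18, 20, 2]
i=5: data[5] = 2+20 = 22 → [0, 7, 15, 18, 20, 22]

[0, 7, 15, 18, 20, 22]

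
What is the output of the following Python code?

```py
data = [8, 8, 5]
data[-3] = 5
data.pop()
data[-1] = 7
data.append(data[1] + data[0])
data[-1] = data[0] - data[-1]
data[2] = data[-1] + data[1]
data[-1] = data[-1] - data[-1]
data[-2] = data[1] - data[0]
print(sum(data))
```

7

data[-3] = 5 → [5, 8, 5]
pop() removes 5 → [5, 8]
data[-1] = 7 → [5, 7]
append data[1]+data[0] = 7+5 = 12 → [5, 7, 12]
data[-1] = data[0]-data[-1] = 5-12 = -7 → [5, 7, -7]
data[2] = data[-1]+data[1] = (-7)+7 = 0 → [5, 7, 0]
data[-1] = data[-1]-data[-1] = 0-0 = 0 → [5, 7, 0]
data[-2] = data[1]-data[0] = 7-5 = 2 → [5, 2, 0]
sum = 7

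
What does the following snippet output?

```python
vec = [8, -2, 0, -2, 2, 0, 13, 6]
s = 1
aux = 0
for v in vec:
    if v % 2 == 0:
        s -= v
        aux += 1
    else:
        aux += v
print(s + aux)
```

9

v=8: even, s = 1-8 = -7; aux=1
v=-2: even, s = (-7)-(-2) = -5; aux=2
v=0: even, s = (-5)-0 = -5; aux=3
v=-2: even, s = (-5)-(-2) = -3; aux=4
v=2: even, s = (-3)-2 = -5; aux=5
v=0: even, s = (-5)-0 = -5; aux=6
v=13: not even; aux=19
v=6: even, s = (-5)-6 = -11; aux=20
s+aux = (-11)+20 = 9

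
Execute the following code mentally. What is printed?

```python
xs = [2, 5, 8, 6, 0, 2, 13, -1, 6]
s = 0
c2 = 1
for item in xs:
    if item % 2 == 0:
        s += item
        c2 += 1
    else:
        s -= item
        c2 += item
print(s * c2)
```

168

item=2: even, s = 0+2 = 2; c2=2
item=5: not even, s = 2-5 = -3; c2=7
item=8: even, s = (-3)+8 = 5; c2=8
item=6: even, s = 5+6 = 11; c2=9
item=0: even, s = 11+0 = 11; c2=10
item=2: even, s = 11+2 = 13; c2=11
item=13: not even, s = 13-13 = 0; c2=24
item=-1: not even, s = 0-(-1) = 1; c2=23
item=6: even, s = 1+6 = 7; c2=24
s*c2 = 7*24 = 168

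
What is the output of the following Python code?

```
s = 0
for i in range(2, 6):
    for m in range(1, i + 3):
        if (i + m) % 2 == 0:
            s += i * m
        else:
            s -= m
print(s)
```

i=2,m=1: odd sum, s = 0-1 = -1
i=2,m=2: even sum, s = (-1)+4 = 3
i=2,m=3: odd sum, s = 3-3 = 0
i=2,m=4: even sum, s = 0+8 = 8
i=3,m=1: even sum, s = 8+3 = 11
i=3,m=2: odd sum, s = 11-2 = 9
i=3,m=3: even sum, s = 9+9 = 18
i=3,m=4: odd sum, s = 18-4 = 14
i=3,m=5: even sum, s = 14+15 = 29
i=4,m=1: odd sum, s = 29-1 = 28
i=4,m=2: even sum, s = 28+8 = 36
i=4,m=3: odd sum, s = 36-3 = 33
i=4,m=4: even sum, s = 33+16 = 49
i=4,m=5: odd sum, s = 49-5 = 44
i=4,m=6: even sum, s = 44+24 = 68
i=5,m=1: even sum, s = 68+5 = 73
i=5,m=2: odd sum, s = 73-2 = 71
i=5,m=3: even sum, s = 71+15 = 86
i=5,m=4: odd sum, s = 86-4 = 82
i=5,m=5: even sum, s = 82+25 = 107
i=5,m=6: odd sum, s = 107-6 = 101
i=5,m=7: even sum, s = 101+35 = 136

136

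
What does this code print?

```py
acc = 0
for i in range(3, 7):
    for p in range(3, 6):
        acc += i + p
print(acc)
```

i=3,p=3: acc = 0+6 = 6
i=3,p=4: acc = 6+7 = 13
i=3,p=5: acc = 13+8 = 21
i=4,p=3: acc = 21+7 = 28
i=4,p=4: acc = 28+8 = 36
i=4,p=5: acc = 36+9 = 45
i=5,p=3: acc = 45+8 = 53
i=5,p=4: acc = 53+9 = 62
i=5,p=5: acc = 62+10 = 72
i=6,p=3: acc = 72+9 = 81
i=6,p=4: acc = 81+10 = 91
i=6,p=5: acc = 91+11 = 102

102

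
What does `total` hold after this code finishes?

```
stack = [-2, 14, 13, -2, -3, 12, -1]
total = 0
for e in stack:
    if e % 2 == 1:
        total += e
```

e=-2: not odd
e=14: not odd
e=13: odd, total = 0+13 = 13
e=-2: not odd
e=-3: odd, total = 13+(-3) = 10
e=12: not odd
e=-1: odd, total = 10+(-1) = 9

9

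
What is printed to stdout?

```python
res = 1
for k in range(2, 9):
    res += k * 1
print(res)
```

36

k=2: res = 1+2*1 = 3
k=3: res = 3+3*1 = 6
k=4: res = 6+4*1 = 10
k=5: res = 10+5*1 = 15
k=6: res = 15+6*1 = 21
k=7: res = 21+7*1 = 28
k=8: res = 28+8*1 = 36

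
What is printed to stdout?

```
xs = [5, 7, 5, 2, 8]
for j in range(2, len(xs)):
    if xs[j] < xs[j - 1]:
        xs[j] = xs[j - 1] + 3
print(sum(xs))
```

51

j=2: 5<7, xs[2] = 7+3 = 10 → [5, 7, 10, 2, 8]
j=3: 2<10, xs[3] = 10+3 = 13 → [5, 7, 10, 13, 8]
j=4: 8<13, xs[4] = 13+3 = 16 → [5, 7, 10, 13, 16]
sum = 51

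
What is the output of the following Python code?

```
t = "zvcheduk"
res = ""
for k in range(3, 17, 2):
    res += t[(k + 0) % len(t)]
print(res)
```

hdkvhdk

k=3: add t[3]='h' → 'h'
k=5: add t[5]='d' → 'hd'
k=7: add t[7]='k' → 'hdk'
k=9: add t[1]='v' → 'hdkv'
k=11: add t[3]='h' → 'hdkvh'
k=13: add t[5]='d' → 'hdkvhd'
k=15: add t[7]='k' → 'hdkvhdk'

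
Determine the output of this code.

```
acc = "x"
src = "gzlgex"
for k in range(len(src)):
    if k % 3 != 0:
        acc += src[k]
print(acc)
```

k=0: skip
k=1: add 'z' → 'xz'
k=2: add 'l' → 'xzl'
k=3: skip
k=4: add 'e' → 'xzle'
k=5: add 'x' → 'xzlex'

xzlex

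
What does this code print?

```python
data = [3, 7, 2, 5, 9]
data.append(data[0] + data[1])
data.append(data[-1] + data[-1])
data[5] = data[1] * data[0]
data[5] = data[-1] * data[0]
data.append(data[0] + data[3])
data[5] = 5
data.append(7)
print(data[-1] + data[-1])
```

append data[0]+data[1] = 3+7 = 10 → [3, 7, 2, 5, 9, 10]
append data[-1]+data[-1] = 10+10 = 20 → [3, 7, 2, 5, 9, 10, 20]
data[5] = data[1]*data[0] = 7*3 = 21 → [3, 7, 2, 5, 9, 21, 20]
data[5] = data[-1]*data[0] = 20*3 = 60 → [3, 7, 2, 5, 9, 60, 20]
append data[0]+data[3] = 3+5 = 8 → [3, 7, 2, 5, 9, 60, 20, 8]
data[5] = 5 → [3, 7, 2, 5, 9, 5, 20, 8]
append 7 → [3, 7, 2, 5, 9, 5, 20, 8, 7]
data[-1]+data[-1] = 7+7 = 14

14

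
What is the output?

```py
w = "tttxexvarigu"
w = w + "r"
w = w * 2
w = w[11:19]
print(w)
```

+ 'r' → 'tttxexvarigur'
repeat ×2 → 'tttxexvarigurtttxexvarigur'
slice [11:19] → 'urtttxex'

urtttxex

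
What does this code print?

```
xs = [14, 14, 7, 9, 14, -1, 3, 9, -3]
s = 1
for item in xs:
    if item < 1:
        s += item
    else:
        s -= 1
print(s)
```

item=14: not <1, s = 1-1 = 0
item=14: not <1, s = 0-1 = -1
item=7: not <1, s = (-1)-1 = -2
item=9: not <1, s = (-2)-1 = -3
item=14: not <1, s = (-3)-1 = -4
item=-1: <1, s = (-4)+(-1) = -5
item=3: not <1, s = (-5)-1 = -6
item=9: not <1, s = (-6)-1 = -7
item=-3: <1, s = (-7)+(-3) = -10

-10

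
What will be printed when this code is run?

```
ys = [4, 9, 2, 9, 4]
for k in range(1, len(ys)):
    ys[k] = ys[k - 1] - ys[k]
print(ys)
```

[4, -5, -7, -16, -20]

k=1: ys[1] = 4-9 = -5 → [4, -5, 2, 9, 4]
k=2: ys[2] = (-5)-2 = -7 → [4, -5, -7, 9, 4]
k=3: ys[3] = (-7)-9 = -16 → [4, -5, -7, -16, 4]
k=4: ys[4] = (-16)-4 = -20 → [4, -5, -7, -16, -20]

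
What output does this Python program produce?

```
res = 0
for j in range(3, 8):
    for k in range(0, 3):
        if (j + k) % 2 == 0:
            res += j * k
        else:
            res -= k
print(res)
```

27

j=3,k=0: odd sum, res = 0-0 = 0
j=3,k=1: even sum, res = 0+3 = 3
j=3,k=2: odd sum, res = 3-2 = 1
j=4,k=0: even sum, res = 1+0 = 1
j=4,k=1: odd sum, res = 1-1 = 0
j=4,k=2: even sum, res = 0+8 = 8
j=5,k=0: odd sum, res = 8-0 = 8
j=5,k=1: even sum, res = 8+5 = 13
j=5,k=2: odd sum, res = 13-2 = 11
j=6,k=0: even sum, res = 11+0 = 11
j=6,k=1: odd sum, res = 11-1 = 10
j=6,k=2: even sum, res = 10+12 = 22
j=7,k=0: odd sum, res = 22-0 = 22
j=7,k=1: even sum, res = 22+7 = 29
j=7,k=2: odd sum, res = 29-2 = 27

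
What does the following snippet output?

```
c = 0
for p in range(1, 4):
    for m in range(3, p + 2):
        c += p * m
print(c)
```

27

p=2,m=3: c = 0+6 = 6
p=3,m=3: c = 6+9 = 15
p=3,m=4: c = 15+12 = 27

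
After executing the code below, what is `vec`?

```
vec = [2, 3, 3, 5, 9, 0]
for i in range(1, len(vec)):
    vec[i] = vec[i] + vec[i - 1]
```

i=1: vec[1] = 3+2 = 5 → [2, 5, 3, 5, 9, 0]
i=2: vec[2] = 3+5 = 8 → [2, 5, 8, 5, 9, 0]
i=3: vec[3] = 5+8 = 13 → [2, 5, 8, 13, 9, 0]
i=4: vec[4] = 9+13 = 22 → [2, 5, 8, 13, 22, 0]
i=5: vec[5] = 0+22 = 22 → [2, 5, 8, 13, 22, 22]

[2, 5, 8, 13, 22, 22]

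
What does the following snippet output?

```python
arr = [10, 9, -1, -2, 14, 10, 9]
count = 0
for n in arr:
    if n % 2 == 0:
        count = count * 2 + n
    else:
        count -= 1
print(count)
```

n=10: even, count = 0*2+10 = 10
n=9: not even, count = 10-1 = 9
n=-1: not even, count = 9-1 = 8
n=-2: even, count = 8*2+(-2) = 14
n=14: even, count = 14*2+14 = 42
n=10: even, count = 42*2+10 = 94
n=9: not even, count = 94-1 = 93

93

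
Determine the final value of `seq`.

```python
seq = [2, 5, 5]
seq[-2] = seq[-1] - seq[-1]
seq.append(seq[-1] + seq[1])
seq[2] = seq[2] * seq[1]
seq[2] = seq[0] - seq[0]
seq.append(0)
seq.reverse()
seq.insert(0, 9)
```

seq[-2] = seq[-1]-seq[-1] = 5-5 = 0 → [2, 0, 5]
append seq[-1]+seq[1] = 5+0 = 5 → [2, 0, 5, 5]
seq[2] = seq[2]*seq[1] = 5*0 = 0 → [2, 0, 0, 5]
seq[2] = seq[0]-seq[0] = 2-2 = 0 → [2, 0, 0, 5]
append 0 → [2, 0, 0, 5, 0]
reverse → [0, 5, 0, 0, 2]
insert 9 at 0 → [9, 0, 5, 0, 0, 2]

[9, 0, 5, 0, 0, 2]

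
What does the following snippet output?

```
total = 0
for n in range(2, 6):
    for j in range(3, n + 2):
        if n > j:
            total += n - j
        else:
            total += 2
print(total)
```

n=2,j=3: not 2>3, total = 0+2 = 2
n=3,j=3: not 3>3, total = 2+2 = 4
n=3,j=4: not 3>4, total = 4+2 = 6
n=4,j=3: 4>3, total = 6+1 = 7
n=4,j=4: not 4>4, total = 7+2 = 9
n=4,j=5: not 4>5, total = 9+2 = 11
n=5,j=3: 5>3, total = 11+2 = 13
n=5,j=4: 5>4, total = 13+1 = 14
n=5,j=5: not 5>5, total = 14+2 = 16
n=5,j=6: not 5>6, total = 16+2 = 18

18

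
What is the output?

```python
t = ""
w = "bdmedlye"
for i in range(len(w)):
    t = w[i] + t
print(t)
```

eyldemdb

i=0: prepend 'b' → 'b'
i=1: prepend 'd' → 'db'
i=2: prepend 'm' → 'mdb'
i=3: prepend 'e' → 'emdb'
i=4: prepend 'd' → 'demdb'
i=5: prepend 'l' → 'ldemdb'
i=6: prepend 'y' → 'yldemdb'
i=7: prepend 'e' → 'eyldemdb'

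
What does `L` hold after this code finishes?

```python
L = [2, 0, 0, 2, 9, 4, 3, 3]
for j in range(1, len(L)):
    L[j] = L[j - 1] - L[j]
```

[2, 2, 2, 0, -9, -13, -16, -19]

j=1: L[1] = 2-0 = 2 → [2, 2, 0, 2, 9, 4, 3, 3]
j=2: L[2] = 2-0 = 2 → [2, 2, 2, 2, 9, 4, 3, 3]
j=3: L[3] = 2-2 = 0 → [2, 2, 2, 0, 9, 4, 3, 3]
j=4: L[4] = 0-9 = -9 → [2, 2, 2, 0, -9, 4, 3, 3]
j=5: L[5] = (-9)-4 = -13 → [2, 2, 2, 0, -9, -13, 3, 3]
j=6: L[6] = (-13)-3 = -16 → [2, 2, 2, 0, -9, -13, -16, 3]
j=7: L[7] = (-16)-3 = -19 → [2, 2, 2, 0, -9, -13, -16, -19]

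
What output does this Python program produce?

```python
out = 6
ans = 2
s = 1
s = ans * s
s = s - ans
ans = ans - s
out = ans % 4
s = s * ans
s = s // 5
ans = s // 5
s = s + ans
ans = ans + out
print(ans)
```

s = 2*1 = 2
s = 2-2 = 0
ans = 2-0 = 2
out = 2%4 = 2
s = 0*2 = 0
s = 0//5 = 0
ans = 0//5 = 0
s = 0+0 = 0
ans = 0+2 = 2

2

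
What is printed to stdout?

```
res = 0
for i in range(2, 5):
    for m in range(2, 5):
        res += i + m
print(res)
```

i=2,m=2: res = 0+4 = 4
i=2,m=3: res = 4+5 = 9
i=2,m=4: res = 9+6 = 15
i=3,m=2: res = 15+5 = 20
i=3,m=3: res = 20+6 = 26
i=3,m=4: res = 26+7 = 33
i=4,m=2: res = 33+6 = 39
i=4,m=3: res = 39+7 = 46
i=4,m=4: res = 46+8 = 54

54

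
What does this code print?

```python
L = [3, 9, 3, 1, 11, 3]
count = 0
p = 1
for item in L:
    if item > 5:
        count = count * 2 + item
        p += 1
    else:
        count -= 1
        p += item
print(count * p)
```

260

item=3: not >5, count = 0-1 = -1; p=4
item=9: >5, count = (-1)*2+9 = 7; p=5
item=3: not >5, count = 7-1 = 6; p=8
item=1: not >5, count = 6-1 = 5; p=9
item=11: >5, count = 5*2+11 = 21; p=10
item=3: not >5, count = 21-1 = 20; p=13
count*p = 20*13 = 260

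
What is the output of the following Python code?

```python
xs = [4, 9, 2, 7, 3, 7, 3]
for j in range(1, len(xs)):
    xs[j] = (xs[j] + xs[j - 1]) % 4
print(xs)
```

[4, 1, 3, 2, 1, 0, 3]

j=1: xs[1] = (9+4)%4 = 1 → [4, 1, 2, 7, 3, 7, 3]
j=2: xs[2] = (2+1)%4 = 3 → [4, 1, 3, 7, 3, 7, 3]
j=3: xs[3] = (7+3)%4 = 2 → [4, 1, 3, 2, 3, 7, 3]
j=4: xs[4] = (3+2)%4 = 1 → [4, 1, 3, 2, 1, 7, 3]
j=5: xs[5] = (7+1)%4 = 0 → [4, 1, 3, 2, 1, 0, 3]
j=6: xs[6] = (3+0)%4 = 3 → [4, 1, 3, 2, 1, 0, 3]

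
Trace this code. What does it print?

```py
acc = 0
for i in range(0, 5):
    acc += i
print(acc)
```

i=0: acc = 0+0 = 0
i=1: acc = 0+1 = 1
i=2: acc = 1+2 = 3
i=3: acc = 3+3 = 6
i=4: acc = 6+4 = 10

10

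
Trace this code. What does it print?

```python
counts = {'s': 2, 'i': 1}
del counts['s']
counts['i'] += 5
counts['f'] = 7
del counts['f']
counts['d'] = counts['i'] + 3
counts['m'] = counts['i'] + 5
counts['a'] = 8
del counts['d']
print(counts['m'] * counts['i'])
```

del 's' → {'i': 1}
counts['i'] = 1+5 = 6 → {'i': 6}
counts['f'] = 7 → {'i': 6, 'f': 7}
del 'f' → {'i': 6}
counts['d'] = counts['i']+3 = 9 → {'i': 6, 'd': 9}
counts['m'] = counts['i']+5 = 11 → {'i': 6, 'd': 9, 'm': 11}
counts['a'] = 8 → {'i': 6, 'd': 9, 'm': 11, 'a': 8}
del 'd' → {'i': 6, 'm': 11, 'a': 8}
counts['m']*counts['i'] = 11*6 = 66

66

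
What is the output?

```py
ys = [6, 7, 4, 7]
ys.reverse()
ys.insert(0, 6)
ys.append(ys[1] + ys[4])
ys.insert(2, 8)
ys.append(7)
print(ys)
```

reverse → [7, 4, 7, 6]
insert 6 at 0 → [6, 7, 4, 7, 6]
append ys[1]+ys[4] = 7+6 = 13 → [6, 7, 4, 7, 6, 13]
insert 8 at 2 → [6, 7, 8, 4, 7, 6, 13]
append 7 → [6, 7, 8, 4, 7, 6, 13, 7]

[6, 7, 8, 4, 7, 6, 13, 7]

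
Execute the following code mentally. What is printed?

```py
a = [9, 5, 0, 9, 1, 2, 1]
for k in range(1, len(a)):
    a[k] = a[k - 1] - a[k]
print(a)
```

[9, 4, 4, -5, -6, -8, -9]

k=1: a[1] = 9-5 = 4 → [9, 4, 0, 9, 1, 2, 1]
k=2: a[2] = 4-0 = 4 → [9, 4, 4, 9, 1, 2, 1]
k=3: a[3] = 4-9 = -5 → [9, 4, 4, -5, 1, 2, 1]
k=4: a[4] = (-5)-1 = -6 → [9, 4, 4, -5, -6, 2, 1]
k=5: a[5] = (-6)-2 = -8 → [9, 4, 4, -5, -6, -8, 1]
k=6: a[6] = (-8)-1 = -9 → [9, 4, 4, -5, -6, -8, -9]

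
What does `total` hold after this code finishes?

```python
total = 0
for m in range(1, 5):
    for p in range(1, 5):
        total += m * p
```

100

m=1,p=1: total = 0+1 = 1
m=1,p=2: total = 1+2 = 3
m=1,p=3: total = 3+3 = 6
m=1,p=4: total = 6+4 = 10
m=2,p=1: total = 10+2 = 12
m=2,p=2: total = 12+4 = 16
m=2,p=3: total = 16+6 = 22
m=2,p=4: total = 22+8 = 30
m=3,p=1: total = 30+3 = 33
m=3,p=2: total = 33+6 = 39
m=3,p=3: total = 39+9 = 48
m=3,p=4: total = 48+12 = 60
m=4,p=1: total = 60+4 = 64
m=4,p=2: total = 64+8 = 72
m=4,p=3: total = 72+12 = 84
m=4,p=4: total = 84+16 = 100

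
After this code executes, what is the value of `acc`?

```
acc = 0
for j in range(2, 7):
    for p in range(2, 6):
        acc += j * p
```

280

j=2,p=2: acc = 0+4 = 4
j=2,p=3: acc = 4+6 = 10
j=2,p=4: acc = 10+8 = 18
j=2,p=5: acc = 18+10 = 28
j=3,p=2: acc = 28+6 = 34
j=3,p=3: acc = 34+9 = 43
j=3,p=4: acc = 43+12 = 55
j=3,p=5: acc = 55+15 = 70
j=4,p=2: acc = 70+8 = 78
j=4,p=3: acc = 78+12 = 90
j=4,p=4: acc = 90+16 = 106
j=4,p=5: acc = 106+20 = 126
j=5,p=2: acc = 126+10 = 136
j=5,p=3: acc = 136+15 = 151
j=5,p=4: acc = 151+20 = 171
j=5,p=5: acc = 171+25 = 196
j=6,p=2: acc = 196+12 = 208
j=6,p=3: acc = 208+18 = 226
j=6,p=4: acc = 226+24 = 250
j=6,p=5: acc = 250+30 = 280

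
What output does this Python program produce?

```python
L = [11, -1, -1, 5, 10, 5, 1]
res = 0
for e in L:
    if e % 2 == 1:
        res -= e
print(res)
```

e=11: odd, res = 0-11 = -11
e=-1: odd, res = (-11)-(-1) = -10
e=-1: odd, res = (-10)-(-1) = -9
e=5: odd, res = (-9)-5 = -14
e=10: not odd
e=5: odd, res = (-14)-5 = -19
e=1: odd, res = (-19)-1 = -20

-20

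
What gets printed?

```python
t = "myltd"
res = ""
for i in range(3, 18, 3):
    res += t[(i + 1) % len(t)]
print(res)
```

dlmty

i=3: add t[4]='d' → 'd'
i=6: add t[2]='l' → 'dl'
i=9: add t[0]='m' → 'dlm'
i=12: add t[3]='t' → 'dlmt'
i=15: add t[1]='y' → 'dlmty'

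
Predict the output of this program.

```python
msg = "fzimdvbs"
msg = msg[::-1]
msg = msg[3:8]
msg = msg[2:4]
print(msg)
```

reverse → 'sbvdmizf'
slice [3:8] → 'dmizf'
slice [2:4] → 'iz'

iz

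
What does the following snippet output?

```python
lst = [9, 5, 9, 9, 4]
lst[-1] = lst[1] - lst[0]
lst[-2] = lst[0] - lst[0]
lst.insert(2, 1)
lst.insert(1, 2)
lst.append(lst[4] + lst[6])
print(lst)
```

[9, 2, 5, 1, 9, 0, -4, 5]

lst[-1] = lst[1]-lst[0] = 5-9 = -4 → [9, 5, 9, 9, -4]
lst[-2] = lst[0]-lst[0] = 9-9 = 0 → [9, 5, 9, 0, -4]
insert 1 at 2 → [9, 5, 1, 9, 0, -4]
insert 2 at 1 → [9, 2, 5, 1, 9, 0, -4]
append lst[4]+lst[6] = 9+(-4) = 5 → [9, 2, 5, 1, 9, 0, -4, 5]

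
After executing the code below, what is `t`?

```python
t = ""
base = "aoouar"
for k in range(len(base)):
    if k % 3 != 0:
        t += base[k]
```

'ooar'

k=0: skip
k=1: add 'o' → 'o'
k=2: add 'o' → 'oo'
k=3: skip
k=4: add 'a' → 'ooa'
k=5: add 'r' → 'ooar'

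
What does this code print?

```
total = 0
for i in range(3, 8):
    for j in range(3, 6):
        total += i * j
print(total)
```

300

i=3,j=3: total = 0+9 = 9
i=3,j=4: total = 9+12 = 21
i=3,j=5: total = 21+15 = 36
i=4,j=3: total = 36+12 = 48
i=4,j=4: total = 48+16 = 64
i=4,j=5: total = 64+20 = 84
i=5,j=3: total = 84+15 = 99
i=5,j=4: total = 99+20 = 119
i=5,j=5: total = 119+25 = 144
i=6,j=3: total = 144+18 = 162
i=6,j=4: total = 162+24 = 186
i=6,j=5: total = 186+30 = 216
i=7,j=3: total = 216+21 = 237
i=7,j=4: total = 237+28 = 265
i=7,j=5: total = 265+35 = 300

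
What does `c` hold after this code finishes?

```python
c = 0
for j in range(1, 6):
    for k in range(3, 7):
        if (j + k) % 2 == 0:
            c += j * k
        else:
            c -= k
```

j=1,k=3: even sum, c = 0+3 = 3
j=1,k=4: odd sum, c = 3-4 = -1
j=1,k=5: even sum, c = (-1)+5 = 4
j=1,k=6: odd sum, c = 4-6 = -2
j=2,k=3: odd sum, c = (-2)-3 = -5
j=2,k=4: even sum, c = (-5)+8 = 3
j=2,k=5: odd sum, c = 3-5 = -2
j=2,k=6: even sum, c = (-2)+12 = 10
j=3,k=3: even sum, c = 10+9 = 19
j=3,k=4: odd sum, c = 19-4 = 15
j=3,k=5: even sum, c = 15+15 = 30
j=3,k=6: odd sum, c = 30-6 = 24
j=4,k=3: odd sum, c = 24-3 = 21
j=4,k=4: even sum, c = 21+16 = 37
j=4,k=5: odd sum, c = 37-5 = 32
j=4,k=6: even sum, c = 32+24 = 56
j=5,k=3: even sum, c = 56+15 = 71
j=5,k=4: odd sum, c = 71-4 = 67
j=5,k=5: even sum, c = 67+25 = 92
j=5,k=6: odd sum, c = 92-6 = 86

86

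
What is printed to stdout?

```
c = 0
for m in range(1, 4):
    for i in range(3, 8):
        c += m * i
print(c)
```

150

m=1,i=3: c = 0+3 = 3
m=1,i=4: c = 3+4 = 7
m=1,i=5: c = 7+5 = 12
m=1,i=6: c = 12+6 = 18
m=1,i=7: c = 18+7 = 25
m=2,i=3: c = 25+6 = 31
m=2,i=4: c = 31+8 = 39
m=2,i=5: c = 39+10 = 49
m=2,i=6: c = 49+12 = 61
m=2,i=7: c = 61+14 = 75
m=3,i=3: c = 75+9 = 84
m=3,i=4: c = 84+12 = 96
m=3,i=5: c = 96+15 = 111
m=3,i=6: c = 111+18 = 129
m=3,i=7: c = 129+21 = 150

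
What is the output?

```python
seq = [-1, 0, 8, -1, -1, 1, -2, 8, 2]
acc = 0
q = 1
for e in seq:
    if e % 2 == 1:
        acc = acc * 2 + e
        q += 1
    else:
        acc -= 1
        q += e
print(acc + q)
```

e=-1: odd, acc = 0*2+(-1) = -1; q=2
e=0: not odd, acc = (-1)-1 = -2; q=2
e=8: not odd, acc = (-2)-1 = -3; q=10
e=-1: odd, acc = (-3)*2+(-1) = -7; q=11
e=-1: odd, acc = (-7)*2+(-1) = -15; q=12
e=1: odd, acc = (-15)*2+1 = -29; q=13
e=-2: not odd, acc = (-29)-1 = -30; q=11
e=8: not odd, acc = (-30)-1 = -31; q=19
e=2: not odd, acc = (-31)-1 = -32; q=21
acc+q = (-32)+21 = -11

-11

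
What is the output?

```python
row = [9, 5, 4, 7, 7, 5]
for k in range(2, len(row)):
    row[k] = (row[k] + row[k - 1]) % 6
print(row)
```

k=2: row[2] = (4+5)%6 = 3 → [9, 5, 3, 7, 7, 5]
k=3: row[3] = (7+3)%6 = 4 → [9, 5, 3, 4, 7, 5]
k=4: row[4] = (7+4)%6 = 5 → [9, 5, 3, 4, 5, 5]
k=5: row[5] = (5+5)%6 = 4 → [9, 5, 3, 4, 5, 4]

[9, 5, 3, 4, 5, 4]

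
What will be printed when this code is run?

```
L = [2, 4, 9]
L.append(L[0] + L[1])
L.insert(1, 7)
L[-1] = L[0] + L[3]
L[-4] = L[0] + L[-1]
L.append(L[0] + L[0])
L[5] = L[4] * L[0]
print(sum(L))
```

61

append L[0]+L[1] = 2+4 = 6 → [2, 4, 9, 6]
insert 7 at 1 → [2, 7, 4, 9, 6]
L[-1] = L[0]+L[3] = 2+9 = 11 → [2, 7, 4, 9, 11]
L[-4] = L[0]+L[-1] = 2+11 = 13 → [2, 13, 4, 9, 11]
append L[0]+L[0] = 2+2 = 4 → [2, 13, 4, 9, 11, 4]
L[5] = L[4]*L[0] = 11*2 = 22 → [2, 13, 4, 9, 11, 22]
sum = 61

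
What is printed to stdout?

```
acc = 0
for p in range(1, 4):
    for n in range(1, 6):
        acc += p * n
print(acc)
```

90

p=1,n=1: acc = 0+1 = 1
p=1,n=2: acc = 1+2 = 3
p=1,n=3: acc = 3+3 = 6
p=1,n=4: acc = 6+4 = 10
p=1,n=5: acc = 10+5 = 15
p=2,n=1: acc = 15+2 = 17
p=2,n=2: acc = 17+4 = 21
p=2,n=3: acc = 21+6 = 27
p=2,n=4: acc = 27+8 = 35
p=2,n=5: acc = 35+10 = 45
p=3,n=1: acc = 45+3 = 48
p=3,n=2: acc = 48+6 = 54
p=3,n=3: acc = 54+9 = 63
p=3,n=4: acc = 63+12 = 75
p=3,n=5: acc = 75+15 = 90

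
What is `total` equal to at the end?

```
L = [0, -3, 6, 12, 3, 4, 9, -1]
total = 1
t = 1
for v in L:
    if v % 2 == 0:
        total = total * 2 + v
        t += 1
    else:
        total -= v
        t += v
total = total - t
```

v=0: even, total = 1*2+0 = 2; t=2
v=-3: not even, total = 2-(-3) = 5; t=-1
v=6: even, total = 5*2+6 = 16; t=0
v=12: even, total = 16*2+12 = 44; t=1
v=3: not even, total = 44-3 = 41; t=4
v=4: even, total = 41*2+4 = 86; t=5
v=9: not even, total = 86-9 = 77; t=14
v=-1: not even, total = 77-(-1) = 78; t=13
total-t = 78-13 = 65

65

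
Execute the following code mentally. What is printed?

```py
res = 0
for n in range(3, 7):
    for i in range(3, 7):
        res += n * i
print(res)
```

n=3,i=3: res = 0+9 = 9
n=3,i=4: res = 9+12 = 21
n=3,i=5: res = 21+15 = 36
n=3,i=6: res = 36+18 = 54
n=4,i=3: res = 54+12 = 66
n=4,i=4: res = 66+16 = 82
n=4,i=5: res = 82+20 = 102
n=4,i=6: res = 102+24 = 126
n=5,i=3: res = 126+15 = 141
n=5,i=4: res = 141+20 = 161
n=5,i=5: res = 161+25 = 186
n=5,i=6: res = 186+30 = 216
n=6,i=3: res = 216+18 = 234
n=6,i=4: res = 234+24 = 258
n=6,i=5: res = 258+30 = 288
n=6,i=6: res = 288+36 = 324

324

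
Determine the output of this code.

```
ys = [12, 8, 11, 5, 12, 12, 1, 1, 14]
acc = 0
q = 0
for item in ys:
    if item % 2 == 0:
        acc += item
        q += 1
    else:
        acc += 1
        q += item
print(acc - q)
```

item=12: even, acc = 0+12 = 12; q=1
item=8: even, acc = 12+8 = 20; q=2
item=11: not even, acc = 20+1 = 21; q=13
item=5: not even, acc = 21+1 = 22; q=18
item=12: even, acc = 22+12 = 34; q=19
item=12: even, acc = 34+12 = 46; q=20
item=1: not even, acc = 46+1 = 47; q=21
item=1: not even, acc = 47+1 = 48; q=22
item=14: even, acc = 48+14 = 62; q=23
acc-q = 62-23 = 39

39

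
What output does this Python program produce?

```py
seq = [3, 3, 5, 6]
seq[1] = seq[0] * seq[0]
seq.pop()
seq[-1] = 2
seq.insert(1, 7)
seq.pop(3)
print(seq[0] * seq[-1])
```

27

seq[1] = seq[0]*seq[0] = 3*3 = 9 → [3, 9, 5, 6]
pop() removes 6 → [3, 9, 5]
seq[-1] = 2 → [3, 9, 2]
insert 7 at 1 → [3, 7, 9, 2]
pop(3) removes 2 → [3, 7, 9]
seq[0]*seq[-1] = 3*9 = 27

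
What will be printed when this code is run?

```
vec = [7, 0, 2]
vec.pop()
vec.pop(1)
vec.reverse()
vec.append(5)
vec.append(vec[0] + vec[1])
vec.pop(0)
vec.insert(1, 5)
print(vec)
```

pop() removes 2 → [7, 0]
pop(1) removes 0 → [7]
reverse → [7]
append 5 → [7, 5]
append vec[0]+vec[1] = 7+5 = 12 → [7, 5, 12]
pop(0) removes 7 → [5, 12]
insert 5 at 1 → [5, 5, 12]

[5, 5, 12]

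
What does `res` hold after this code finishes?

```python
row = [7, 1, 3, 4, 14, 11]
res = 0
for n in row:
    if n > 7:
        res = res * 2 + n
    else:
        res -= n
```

-21

n=7: not >7, res = 0-7 = -7
n=1: not >7, res = (-7)-1 = -8
n=3: not >7, res = (-8)-3 = -11
n=4: not >7, res = (-11)-4 = -15
n=14: >7, res = (-15)*2+14 = -16
n=11: >7, res = (-16)*2+11 = -21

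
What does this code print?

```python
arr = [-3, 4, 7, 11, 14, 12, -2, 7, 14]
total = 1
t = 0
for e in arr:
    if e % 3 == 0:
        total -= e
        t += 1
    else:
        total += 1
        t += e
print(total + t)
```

56

e=-3: %3==0, total = 1-(-3) = 4; t=1
e=4: not %3==0, total = 4+1 = 5; t=5
e=7: not %3==0, total = 5+1 = 6; t=12
e=11: not %3==0, total = 6+1 = 7; t=23
e=14: not %3==0, total = 7+1 = 8; t=37
e=12: %3==0, total = 8-12 = -4; t=38
e=-2: not %3==0, total = (-4)+1 = -3; t=36
e=7: not %3==0, total = (-3)+1 = -2; t=43
e=14: not %3==0, total = (-2)+1 = -1; t=57
total+t = (-1)+57 = 56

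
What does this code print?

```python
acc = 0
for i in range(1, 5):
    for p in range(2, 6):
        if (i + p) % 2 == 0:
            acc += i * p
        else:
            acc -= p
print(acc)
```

i=1,p=2: odd sum, acc = 0-2 = -2
i=1,p=3: even sum, acc = (-2)+3 = 1
i=1,p=4: odd sum, acc = 1-4 = -3
i=1,p=5: even sum, acc = (-3)+5 = 2
i=2,p=2: even sum, acc = 2+4 = 6
i=2,p=3: odd sum, acc = 6-3 = 3
i=2,p=4: even sum, acc = 3+8 = 11
i=2,p=5: odd sum, acc = 11-5 = 6
i=3,p=2: odd sum, acc = 6-2 = 4
i=3,p=3: even sum, acc = 4+9 = 13
i=3,p=4: odd sum, acc = 13-4 = 9
i=3,p=5: even sum, acc = 9+15 = 24
i=4,p=2: even sum, acc = 24+8 = 32
i=4,p=3: odd sum, acc = 32-3 = 29
i=4,p=4: even sum, acc = 29+16 = 45
i=4,p=5: odd sum, acc = 45-5 = 40

40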